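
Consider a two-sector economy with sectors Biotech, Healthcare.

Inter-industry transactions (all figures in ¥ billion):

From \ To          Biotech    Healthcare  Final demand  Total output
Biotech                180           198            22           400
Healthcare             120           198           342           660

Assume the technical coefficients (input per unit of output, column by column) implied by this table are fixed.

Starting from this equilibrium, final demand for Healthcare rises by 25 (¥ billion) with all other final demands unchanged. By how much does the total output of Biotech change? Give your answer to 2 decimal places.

Δx_1 = 25.42

Technical coefficients a_ij = z_ij / X_j:
  a_11 = 180/400 = 0.45, a_21 = 120/400 = 0.30
  a_12 = 198/660 = 0.30, a_22 = 198/660 = 0.30
I − A =
  [   0.55    -0.30]
  [  -0.30     0.70]
det(I−A) = (0.55)(0.70) − (-0.30)(-0.30) = 0.2950
adj(I−A) = [[0.70, 0.30], [0.30, 0.55]]
(I − A)⁻¹ = adj(I−A) / det(I−A) ≈
  [   2.3729     1.0169]
  [   1.0169     1.8644]
Δx = (I − A)⁻¹ Δd with Δd having +25 in the Healthcare component and 0 elsewhere.
So Δx_1 = L_12 · (+25), where L_12 = adj(I−A)_12 / det(I−A) = 0.30 / 0.2950.
Δx_1 = 0.30 × (+25) / 0.2950 = 7.50 / 0.2950 ≈ 25.42.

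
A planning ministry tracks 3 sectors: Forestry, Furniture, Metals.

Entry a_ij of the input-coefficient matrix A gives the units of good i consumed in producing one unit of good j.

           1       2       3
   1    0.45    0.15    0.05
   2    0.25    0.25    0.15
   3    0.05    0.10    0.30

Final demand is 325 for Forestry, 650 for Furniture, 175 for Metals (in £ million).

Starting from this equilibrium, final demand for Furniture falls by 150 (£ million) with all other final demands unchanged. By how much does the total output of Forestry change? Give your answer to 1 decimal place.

I − A =
  [   0.55    -0.15    -0.05]
  [  -0.25     0.75    -0.15]
  [  -0.05    -0.10     0.70]
Cofactors of I−A, C_ij = (−1)^(i+j)·(minor ij) (rows/columns in the sector order above):
  C_11 = (0.75)(0.70) − (-0.15)(-0.10) = 0.5100
  C_12 = −[(-0.25)(0.70) − (-0.15)(-0.05)] = 0.1825
  C_13 = (-0.25)(-0.10) − (0.75)(-0.05) = 0.0625
  C_21 = −[(-0.15)(0.70) − (-0.05)(-0.10)] = 0.1100
  C_22 = (0.55)(0.70) − (-0.05)(-0.05) = 0.3825
  C_23 = −[(0.55)(-0.10) − (-0.15)(-0.05)] = 0.0625
  C_31 = (-0.15)(-0.15) − (-0.05)(0.75) = 0.0600
  C_32 = −[(0.55)(-0.15) − (-0.05)(-0.25)] = 0.0950
  C_33 = (0.55)(0.75) − (-0.15)(-0.25) = 0.3750
det(I−A) = Σ_j (I−A)_1j·C_1j = (0.55)(0.5100) + (-0.15)(0.1825) + (-0.05)(0.0625) = 0.2500
adj(I−A) = Cᵀ =
  [ 0.5100   0.1100   0.0600]
  [ 0.1825   0.3825   0.0950]
  [ 0.0625   0.0625   0.3750]
(I − A)⁻¹ = adj(I−A) / det(I−A) ≈
  [   2.0400     0.4400     0.2400]
  [   0.7300     1.5300     0.3800]
  [   0.2500     0.2500     1.5000]
Δx = (I − A)⁻¹ Δd with Δd having -150 in the Furniture component and 0 elsewhere.
So Δx_1 = L_12 · (-150), where L_12 = adj(I−A)_12 / det(I−A) = 0.1100 / 0.2500.
Δx_1 = 0.1100 × (-150) / 0.2500 = -16.50 / 0.2500 = -66.0.

Δx_1 = -66.0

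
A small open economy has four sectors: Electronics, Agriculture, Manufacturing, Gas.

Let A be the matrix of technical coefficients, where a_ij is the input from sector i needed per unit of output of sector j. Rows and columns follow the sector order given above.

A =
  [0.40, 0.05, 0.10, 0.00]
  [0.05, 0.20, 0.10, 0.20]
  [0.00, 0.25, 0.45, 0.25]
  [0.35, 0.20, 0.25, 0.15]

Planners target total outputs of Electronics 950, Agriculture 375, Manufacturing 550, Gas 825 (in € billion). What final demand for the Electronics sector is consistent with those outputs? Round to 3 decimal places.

I − A =
  [   0.60    -0.05    -0.10     0.00]
  [  -0.05     0.80    -0.10    -0.20]
  [   0.00    -0.25     0.55    -0.25]
  [  -0.35    -0.20    -0.25     0.85]
d = (I − A) x:
  d_E = (+0.60)·950 + (-0.05)·375 + (-0.10)·550 + (+0.00)·825 = 496.250
  d_A = (-0.05)·950 + (+0.80)·375 + (-0.10)·550 + (-0.20)·825 = 32.500
  d_M = (+0.00)·950 + (-0.25)·375 + (+0.55)·550 + (-0.25)·825 = 2.500
  d_G = (-0.35)·950 + (-0.20)·375 + (-0.25)·550 + (+0.85)·825 = 156.250

d_E = 496.250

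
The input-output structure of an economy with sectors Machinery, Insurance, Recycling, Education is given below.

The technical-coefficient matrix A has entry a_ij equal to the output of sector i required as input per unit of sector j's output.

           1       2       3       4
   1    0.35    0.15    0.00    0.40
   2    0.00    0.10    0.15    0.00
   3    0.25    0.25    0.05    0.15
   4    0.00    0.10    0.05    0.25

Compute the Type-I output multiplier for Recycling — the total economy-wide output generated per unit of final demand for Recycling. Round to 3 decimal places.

I − A =
  [   0.65    -0.15     0.00    -0.40]
  [   0.00     0.90    -0.15     0.00]
  [  -0.25    -0.25     0.95    -0.15]
  [   0.00    -0.10    -0.05     0.75]
Compute the cofactors C_ij = (−1)^(i+j)·(3×3 minor ij) of I−A; the adjugate is their transpose:
adj(I−A) = Cᵀ =
  [ 0.604125   0.148750   0.040875   0.330375]
  [ 0.028125   0.453250   0.073125   0.029625]
  [ 0.168750   0.169750   0.438750   0.177750]
  [ 0.015000   0.071750   0.039000   0.525750]
det(I−A) = Σ_j (I−A)_1j·C_1j = (0.65)(0.604125) + (-0.15)(0.028125) + (0.00)(0.168750) + (-0.40)(0.015000) = 0.3824625
(I − A)⁻¹ = adj(I−A) / det(I−A) ≈
  [   1.5796     0.3889     0.1069     0.8638]
  [   0.0735     1.1851     0.1912     0.0775]
  [   0.4412     0.4438     1.1472     0.4648]
  [   0.0392     0.1876     0.1020     1.3746]
The output multiplier for sector j is the column-j sum of the Leontief inverse (I − A)⁻¹ = adj(I−A) / det(I−A).
Column 3 of adj(I−A): (0.040875, 0.073125, 0.438750, 0.039000); det(I−A) = 0.3824625.
m_3 = (0.040875 + 0.073125 + 0.438750 + 0.039000) / 0.3824625 = 0.59175 / 0.3824625 ≈ 1.547.

m_3 = 1.547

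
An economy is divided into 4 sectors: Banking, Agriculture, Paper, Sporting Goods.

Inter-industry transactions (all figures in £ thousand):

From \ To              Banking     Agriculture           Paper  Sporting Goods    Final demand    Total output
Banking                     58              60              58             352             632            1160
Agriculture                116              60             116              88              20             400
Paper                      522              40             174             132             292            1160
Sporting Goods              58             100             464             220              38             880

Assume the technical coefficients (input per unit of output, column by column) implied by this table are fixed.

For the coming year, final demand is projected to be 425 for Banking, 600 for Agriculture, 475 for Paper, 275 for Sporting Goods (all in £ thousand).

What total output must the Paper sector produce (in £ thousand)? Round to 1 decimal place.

Technical coefficients a_ij = z_ij / X_j:
  a_BB = 58/1160 = 0.05, a_AB = 116/1160 = 0.10, a_PB = 522/1160 = 0.45, a_SB = 58/1160 = 0.05
  a_BA = 60/400 = 0.15, a_AA = 60/400 = 0.15, a_PA = 40/400 = 0.10, a_SA = 100/400 = 0.25
  a_BP = 58/1160 = 0.05, a_AP = 116/1160 = 0.10, a_PP = 174/1160 = 0.15, a_SP = 464/1160 = 0.40
  a_BS = 352/880 = 0.40, a_AS = 88/880 = 0.10, a_PS = 132/880 = 0.15, a_SS = 220/880 = 0.25
I − A =
  [   0.95    -0.15    -0.05    -0.40]
  [  -0.10     0.85    -0.10    -0.10]
  [  -0.45    -0.10     0.85    -0.15]
  [  -0.05    -0.25    -0.40     0.75]
Compute the cofactors C_ij = (−1)^(i+j)·(3×3 minor ij) of I−A; the adjugate is their transpose:
adj(I−A) = Cᵀ =
  [ 0.454375   0.193250   0.193875   0.306875]
  [ 0.114500   0.442375   0.127250   0.145500]
  [ 0.293750   0.201625   0.542875   0.292125]
  [ 0.225125   0.267875   0.344875   0.637750]
det(I−A) = Σ_j (I−A)_1j·C_1j = (0.95)(0.454375) + (-0.15)(0.114500) + (-0.05)(0.293750) + (-0.40)(0.225125) = 0.30974375
(I − A)⁻¹ = adj(I−A) / det(I−A) ≈
  [   1.4669     0.6239     0.6259     0.9907]
  [   0.3697     1.4282     0.4108     0.4697]
  [   0.9484     0.6509     1.7527     0.9431]
  [   0.7268     0.8648     1.1134     2.0590]
x = (I − A)⁻¹ d = adj(I−A)·d / det(I−A), with det(I−A) = 0.30974375:
  x_B = (0.454375·425 + 0.193250·600 + 0.193875·475 + 0.306875·275) / 0.30974375 = 485.540625 / 0.30974375 ≈ 1567.6
  x_A = (0.114500·425 + 0.442375·600 + 0.127250·475 + 0.145500·275) / 0.30974375 = 414.54375 / 0.30974375 ≈ 1338.3
  x_P = (0.293750·425 + 0.201625·600 + 0.542875·475 + 0.292125·275) / 0.30974375 = 584.01875 / 0.30974375 ≈ 1885.5
  x_S = (0.225125·425 + 0.267875·600 + 0.344875·475 + 0.637750·275) / 0.30974375 = 595.60 / 0.30974375 ≈ 1922.9

x_P = 1885.5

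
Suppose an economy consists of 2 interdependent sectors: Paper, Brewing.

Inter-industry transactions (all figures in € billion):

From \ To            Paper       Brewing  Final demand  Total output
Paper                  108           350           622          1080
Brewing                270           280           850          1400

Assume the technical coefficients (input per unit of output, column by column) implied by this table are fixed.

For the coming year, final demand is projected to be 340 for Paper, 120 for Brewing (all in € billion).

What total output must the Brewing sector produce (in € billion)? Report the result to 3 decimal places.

Technical coefficients a_ij = z_ij / X_j:
  a_11 = 108/1080 = 0.10, a_21 = 270/1080 = 0.25
  a_12 = 350/1400 = 0.25, a_22 = 280/1400 = 0.20
I − A =
  [   0.90    -0.25]
  [  -0.25     0.80]
det(I−A) = (0.90)(0.80) − (-0.25)(-0.25) = 0.6575
adj(I−A) = [[0.80, 0.25], [0.25, 0.90]]
(I − A)⁻¹ = adj(I−A) / det(I−A) ≈
  [   1.2167     0.3802]
  [   0.3802     1.3688]
x = (I − A)⁻¹ d = adj(I−A)·d / det(I−A), with det(I−A) = 0.6575:
  x_1 = (0.80·340 + 0.25·120) / 0.6575 = 302.00 / 0.6575 ≈ 459.316
  x_2 = (0.25·340 + 0.90·120) / 0.6575 = 193.00 / 0.6575 ≈ 293.536

x_2 = 293.536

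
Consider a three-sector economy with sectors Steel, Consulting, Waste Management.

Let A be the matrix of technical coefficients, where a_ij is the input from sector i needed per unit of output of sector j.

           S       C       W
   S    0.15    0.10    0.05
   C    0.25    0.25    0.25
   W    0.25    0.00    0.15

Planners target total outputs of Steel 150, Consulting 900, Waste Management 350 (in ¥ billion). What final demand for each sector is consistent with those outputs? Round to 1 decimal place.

d_S = 20.0, d_C = 550.0, d_W = 260.0

I − A =
  [   0.85    -0.10    -0.05]
  [  -0.25     0.75    -0.25]
  [  -0.25     0.00     0.85]
d = (I − A) x:
  d_S = (+0.85)·150 + (-0.10)·900 + (-0.05)·350 = 20.0
  d_C = (-0.25)·150 + (+0.75)·900 + (-0.25)·350 = 550.0
  d_W = (-0.25)·150 + (+0.00)·900 + (+0.85)·350 = 260.0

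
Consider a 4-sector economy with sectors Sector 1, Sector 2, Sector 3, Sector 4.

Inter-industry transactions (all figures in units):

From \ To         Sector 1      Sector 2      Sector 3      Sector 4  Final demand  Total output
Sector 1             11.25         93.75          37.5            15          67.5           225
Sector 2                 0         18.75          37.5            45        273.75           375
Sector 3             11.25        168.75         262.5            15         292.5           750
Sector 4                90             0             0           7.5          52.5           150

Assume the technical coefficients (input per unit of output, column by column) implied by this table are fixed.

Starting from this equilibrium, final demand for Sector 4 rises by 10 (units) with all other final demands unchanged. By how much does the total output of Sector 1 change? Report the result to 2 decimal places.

Technical coefficients a_ij = z_ij / X_j:
  a_11 = 11.25/225 = 0.05, a_21 = 0/225 = 0.00, a_31 = 11.25/225 = 0.05, a_41 = 90/225 = 0.40
  a_12 = 93.75/375 = 0.25, a_22 = 18.75/375 = 0.05, a_32 = 168.75/375 = 0.45, a_42 = 0/375 = 0.00
  a_13 = 37.5/750 = 0.05, a_23 = 37.5/750 = 0.05, a_33 = 262.5/750 = 0.35, a_43 = 0/750 = 0.00
  a_14 = 15/150 = 0.10, a_24 = 45/150 = 0.30, a_34 = 15/150 = 0.10, a_44 = 7.5/150 = 0.05
I − A =
  [   0.95    -0.25    -0.05    -0.10]
  [   0.00     0.95    -0.05    -0.30]
  [  -0.05    -0.45     0.65    -0.10]
  [  -0.40     0.00     0.00     0.95]
Compute the cofactors C_ij = (−1)^(i+j)·(3×3 minor ij) of I−A; the adjugate is their transpose:
adj(I−A) = Cᵀ =
  [ 0.565250   0.175750   0.057000   0.121000]
  [ 0.082375   0.556250   0.049125   0.189500]
  [ 0.137125   0.410000   0.789375   0.227000]
  [ 0.238000   0.074000   0.024000   0.562250]
det(I−A) = Σ_j (I−A)_1j·C_1j = (0.95)(0.565250) + (-0.25)(0.082375) + (-0.05)(0.137125) + (-0.10)(0.238000) = 0.4857375
(I − A)⁻¹ = adj(I−A) / det(I−A) ≈
  [   1.1637     0.3618     0.1173     0.2491]
  [   0.1696     1.1452     0.1011     0.3901]
  [   0.2823     0.8441     1.6251     0.4673]
  [   0.4900     0.1523     0.0494     1.1575]
Δx = (I − A)⁻¹ Δd with Δd having +10 in the Sector 4 component and 0 elsewhere.
So Δx_1 = L_14 · (+10), where L_14 = adj(I−A)_14 / det(I−A) = 0.121000 / 0.4857375.
Δx_1 = 0.121000 × (+10) / 0.4857375 = 1.21 / 0.4857375 ≈ 2.49.

Δx_1 = 2.49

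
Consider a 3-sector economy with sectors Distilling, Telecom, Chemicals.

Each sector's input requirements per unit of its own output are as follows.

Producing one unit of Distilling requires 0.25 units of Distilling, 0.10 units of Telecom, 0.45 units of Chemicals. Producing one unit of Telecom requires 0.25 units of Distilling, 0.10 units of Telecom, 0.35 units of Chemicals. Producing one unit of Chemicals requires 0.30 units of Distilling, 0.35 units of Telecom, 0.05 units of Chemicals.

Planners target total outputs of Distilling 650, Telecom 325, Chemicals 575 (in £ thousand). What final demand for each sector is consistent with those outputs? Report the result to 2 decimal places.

d_1 = 233.75, d_2 = 26.25, d_3 = 140.00

I − A =
  [   0.75    -0.25    -0.30]
  [  -0.10     0.90    -0.35]
  [  -0.45    -0.35     0.95]
d = (I − A) x:
  d_1 = (+0.75)·650 + (-0.25)·325 + (-0.30)·575 = 233.75
  d_2 = (-0.10)·650 + (+0.90)·325 + (-0.35)·575 = 26.25
  d_3 = (-0.45)·650 + (-0.35)·325 + (+0.95)·575 = 140.00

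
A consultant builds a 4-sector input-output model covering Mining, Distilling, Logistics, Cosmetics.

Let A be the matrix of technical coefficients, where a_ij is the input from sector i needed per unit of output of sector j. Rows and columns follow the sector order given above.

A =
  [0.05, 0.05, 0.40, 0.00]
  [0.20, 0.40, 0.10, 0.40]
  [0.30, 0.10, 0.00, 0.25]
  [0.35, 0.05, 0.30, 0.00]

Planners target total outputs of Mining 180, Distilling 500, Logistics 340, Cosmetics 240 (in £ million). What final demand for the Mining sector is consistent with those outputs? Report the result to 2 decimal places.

d_M = 10.00

I − A =
  [   0.95    -0.05    -0.40     0.00]
  [  -0.20     0.60    -0.10    -0.40]
  [  -0.30    -0.10     1.00    -0.25]
  [  -0.35    -0.05    -0.30     1.00]
d = (I − A) x:
  d_M = (+0.95)·180 + (-0.05)·500 + (-0.40)·340 + (+0.00)·240 = 10.00
  d_D = (-0.20)·180 + (+0.60)·500 + (-0.10)·340 + (-0.40)·240 = 134.00
  d_L = (-0.30)·180 + (-0.10)·500 + (+1.00)·340 + (-0.25)·240 = 176.00
  d_C = (-0.35)·180 + (-0.05)·500 + (-0.30)·340 + (+1.00)·240 = 50.00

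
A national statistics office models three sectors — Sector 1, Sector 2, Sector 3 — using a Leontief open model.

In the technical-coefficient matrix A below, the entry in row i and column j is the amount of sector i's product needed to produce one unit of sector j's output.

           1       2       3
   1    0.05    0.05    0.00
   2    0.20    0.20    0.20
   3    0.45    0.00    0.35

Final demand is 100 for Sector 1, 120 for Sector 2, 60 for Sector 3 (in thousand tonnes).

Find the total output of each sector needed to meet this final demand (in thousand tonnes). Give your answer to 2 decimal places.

I − A =
  [   0.95    -0.05     0.00]
  [  -0.20     0.80    -0.20]
  [  -0.45     0.00     0.65]
Cofactors of I−A, C_ij = (−1)^(i+j)·(minor ij) (rows/columns in the sector order above):
  C_11 = (0.80)(0.65) − (-0.20)(0.00) = 0.5200
  C_12 = −[(-0.20)(0.65) − (-0.20)(-0.45)] = 0.2200
  C_13 = (-0.20)(0.00) − (0.80)(-0.45) = 0.3600
  C_21 = −[(-0.05)(0.65) − (0.00)(0.00)] = 0.0325
  C_22 = (0.95)(0.65) − (0.00)(-0.45) = 0.6175
  C_23 = −[(0.95)(0.00) − (-0.05)(-0.45)] = 0.0225
  C_31 = (-0.05)(-0.20) − (0.00)(0.80) = 0.0100
  C_32 = −[(0.95)(-0.20) − (0.00)(-0.20)] = 0.1900
  C_33 = (0.95)(0.80) − (-0.05)(-0.20) = 0.7500
det(I−A) = Σ_j (I−A)_1j·C_1j = (0.95)(0.5200) + (-0.05)(0.2200) + (0.00)(0.3600) = 0.4830
adj(I−A) = Cᵀ =
  [ 0.5200   0.0325   0.0100]
  [ 0.2200   0.6175   0.1900]
  [ 0.3600   0.0225   0.7500]
(I − A)⁻¹ = adj(I−A) / det(I−A) ≈
  [   1.0766     0.0673     0.0207]
  [   0.4555     1.2785     0.3934]
  [   0.7453     0.0466     1.5528]
x = (I − A)⁻¹ d = adj(I−A)·d / det(I−A), with det(I−A) = 0.4830:
  x_1 = (0.5200·100 + 0.0325·120 + 0.0100·60) / 0.4830 = 56.50 / 0.4830 ≈ 116.98
  x_2 = (0.2200·100 + 0.6175·120 + 0.1900·60) / 0.4830 = 107.50 / 0.4830 ≈ 222.57
  x_3 = (0.3600·100 + 0.0225·120 + 0.7500·60) / 0.4830 = 83.70 / 0.4830 ≈ 173.29

x_1 = 116.98, x_2 = 222.57, x_3 = 173.29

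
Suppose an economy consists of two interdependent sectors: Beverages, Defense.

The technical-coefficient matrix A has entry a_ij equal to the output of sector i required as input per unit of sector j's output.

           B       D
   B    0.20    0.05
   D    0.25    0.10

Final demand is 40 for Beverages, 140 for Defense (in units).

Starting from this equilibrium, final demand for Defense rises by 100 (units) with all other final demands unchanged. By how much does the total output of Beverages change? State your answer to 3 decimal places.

I − A =
  [   0.80    -0.05]
  [  -0.25     0.90]
det(I−A) = (0.80)(0.90) − (-0.05)(-0.25) = 0.7075
adj(I−A) = [[0.90, 0.05], [0.25, 0.80]]
(I − A)⁻¹ = adj(I−A) / det(I−A) ≈
  [   1.2721     0.0707]
  [   0.3534     1.1307]
Δx = (I − A)⁻¹ Δd with Δd having +100 in the Defense component and 0 elsewhere.
So Δx_B = L_BD · (+100), where L_BD = adj(I−A)_BD / det(I−A) = 0.05 / 0.7075.
Δx_B = 0.05 × (+100) / 0.7075 = 5.00 / 0.7075 ≈ 7.067.

Δx_B = 7.067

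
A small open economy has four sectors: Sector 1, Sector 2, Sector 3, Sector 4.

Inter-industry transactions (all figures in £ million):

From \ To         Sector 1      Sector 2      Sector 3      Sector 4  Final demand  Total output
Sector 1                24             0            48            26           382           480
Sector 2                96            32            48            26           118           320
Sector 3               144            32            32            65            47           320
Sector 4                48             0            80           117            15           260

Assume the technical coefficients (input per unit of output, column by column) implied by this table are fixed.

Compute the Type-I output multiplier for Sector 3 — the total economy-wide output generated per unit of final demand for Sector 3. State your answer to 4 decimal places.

m_3 = 2.8678

Technical coefficients a_ij = z_ij / X_j:
  a_11 = 24/480 = 0.05, a_21 = 96/480 = 0.20, a_31 = 144/480 = 0.30, a_41 = 48/480 = 0.10
  a_12 = 0/320 = 0.00, a_22 = 32/320 = 0.10, a_32 = 32/320 = 0.10, a_42 = 0/320 = 0.00
  a_13 = 48/320 = 0.15, a_23 = 48/320 = 0.15, a_33 = 32/320 = 0.10, a_43 = 80/320 = 0.25
  a_14 = 26/260 = 0.10, a_24 = 26/260 = 0.10, a_34 = 65/260 = 0.25, a_44 = 117/260 = 0.45
I − A =
  [   0.95     0.00    -0.15    -0.10]
  [  -0.20     0.90    -0.15    -0.10]
  [  -0.30    -0.10     0.90    -0.25]
  [  -0.10     0.00    -0.25     0.55]
Compute the cofactors C_ij = (−1)^(i+j)·(3×3 minor ij) of I−A; the adjugate is their transpose:
adj(I−A) = Cᵀ =
  [ 0.378500   0.010750   0.096750   0.114750]
  [ 0.131500   0.365875   0.123625   0.146625]
  [ 0.183000   0.051250   0.461250   0.252250]
  [ 0.152000   0.025250   0.227250   0.711750]
det(I−A) = Σ_j (I−A)_1j·C_1j = (0.95)(0.378500) + (0.00)(0.131500) + (-0.15)(0.183000) + (-0.10)(0.152000) = 0.316925
(I − A)⁻¹ = adj(I−A) / det(I−A) ≈
  [   1.19429     0.03392     0.30528     0.36207]
  [   0.41492     1.15445     0.39008     0.46265]
  [   0.57742     0.16171     1.45539     0.79593]
  [   0.47961     0.07967     0.71705     2.24580]
The output multiplier for sector j is the column-j sum of the Leontief inverse (I − A)⁻¹ = adj(I−A) / det(I−A).
Column 3 of adj(I−A): (0.096750, 0.123625, 0.461250, 0.227250); det(I−A) = 0.316925.
m_3 = (0.096750 + 0.123625 + 0.461250 + 0.227250) / 0.316925 = 0.908875 / 0.316925 ≈ 2.8678.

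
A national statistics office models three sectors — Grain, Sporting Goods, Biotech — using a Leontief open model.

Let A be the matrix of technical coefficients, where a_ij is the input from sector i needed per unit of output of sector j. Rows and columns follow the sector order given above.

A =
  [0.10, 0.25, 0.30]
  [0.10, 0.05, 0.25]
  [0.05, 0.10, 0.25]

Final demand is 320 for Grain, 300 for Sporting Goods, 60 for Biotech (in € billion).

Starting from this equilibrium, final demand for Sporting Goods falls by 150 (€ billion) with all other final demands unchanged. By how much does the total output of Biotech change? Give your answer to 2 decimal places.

Δx_3 = -26.53

I − A =
  [   0.90    -0.25    -0.30]
  [  -0.10     0.95    -0.25]
  [  -0.05    -0.10     0.75]
Cofactors of I−A, C_ij = (−1)^(i+j)·(minor ij) (rows/columns in the sector order above):
  C_11 = (0.95)(0.75) − (-0.25)(-0.10) = 0.6875
  C_12 = −[(-0.10)(0.75) − (-0.25)(-0.05)] = 0.0875
  C_13 = (-0.10)(-0.10) − (0.95)(-0.05) = 0.0575
  C_21 = −[(-0.25)(0.75) − (-0.30)(-0.10)] = 0.2175
  C_22 = (0.90)(0.75) − (-0.30)(-0.05) = 0.6600
  C_23 = −[(0.90)(-0.10) − (-0.25)(-0.05)] = 0.1025
  C_31 = (-0.25)(-0.25) − (-0.30)(0.95) = 0.3475
  C_32 = −[(0.90)(-0.25) − (-0.30)(-0.10)] = 0.2550
  C_33 = (0.90)(0.95) − (-0.25)(-0.10) = 0.8300
det(I−A) = Σ_j (I−A)_1j·C_1j = (0.90)(0.6875) + (-0.25)(0.0875) + (-0.30)(0.0575) = 0.579625
adj(I−A) = Cᵀ =
  [ 0.6875   0.2175   0.3475]
  [ 0.0875   0.6600   0.2550]
  [ 0.0575   0.1025   0.8300]
(I − A)⁻¹ = adj(I−A) / det(I−A) ≈
  [   1.1861     0.3752     0.5995]
  [   0.1510     1.1387     0.4399]
  [   0.0992     0.1768     1.4320]
Δx = (I − A)⁻¹ Δd with Δd having -150 in the Sporting Goods component and 0 elsewhere.
So Δx_3 = L_32 · (-150), where L_32 = adj(I−A)_32 / det(I−A) = 0.1025 / 0.579625.
Δx_3 = 0.1025 × (-150) / 0.579625 = -15.375 / 0.579625 ≈ -26.53.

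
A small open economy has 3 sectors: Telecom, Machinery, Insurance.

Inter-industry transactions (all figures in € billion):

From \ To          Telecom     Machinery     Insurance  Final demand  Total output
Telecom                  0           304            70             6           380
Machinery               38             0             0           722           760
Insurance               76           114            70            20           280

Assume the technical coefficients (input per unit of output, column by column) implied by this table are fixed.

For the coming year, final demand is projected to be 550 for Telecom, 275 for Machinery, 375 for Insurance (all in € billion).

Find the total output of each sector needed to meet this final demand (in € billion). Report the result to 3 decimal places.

Technical coefficients a_ij = z_ij / X_j:
  a_TT = 0/380 = 0.00, a_MT = 38/380 = 0.10, a_IT = 76/380 = 0.20
  a_TM = 304/760 = 0.40, a_MM = 0/760 = 0.00, a_IM = 114/760 = 0.15
  a_TI = 70/280 = 0.25, a_MI = 0/280 = 0.00, a_II = 70/280 = 0.25
I − A =
  [   1.00    -0.40    -0.25]
  [  -0.10     1.00     0.00]
  [  -0.20    -0.15     0.75]
Cofactors of I−A, C_ij = (−1)^(i+j)·(minor ij) (rows/columns in the sector order above):
  C_11 = (1.00)(0.75) − (0.00)(-0.15) = 0.7500
  C_12 = −[(-0.10)(0.75) − (0.00)(-0.20)] = 0.0750
  C_13 = (-0.10)(-0.15) − (1.00)(-0.20) = 0.2150
  C_21 = −[(-0.40)(0.75) − (-0.25)(-0.15)] = 0.3375
  C_22 = (1.00)(0.75) − (-0.25)(-0.20) = 0.7000
  C_23 = −[(1.00)(-0.15) − (-0.40)(-0.20)] = 0.2300
  C_31 = (-0.40)(0.00) − (-0.25)(1.00) = 0.2500
  C_32 = −[(1.00)(0.00) − (-0.25)(-0.10)] = 0.0250
  C_33 = (1.00)(1.00) − (-0.40)(-0.10) = 0.9600
det(I−A) = Σ_j (I−A)_1j·C_1j = (1.00)(0.7500) + (-0.40)(0.0750) + (-0.25)(0.2150) = 0.66625
adj(I−A) = Cᵀ =
  [ 0.7500   0.3375   0.2500]
  [ 0.0750   0.7000   0.0250]
  [ 0.2150   0.2300   0.9600]
(I − A)⁻¹ = adj(I−A) / det(I−A) ≈
  [   1.1257     0.5066     0.3752]
  [   0.1126     1.0507     0.0375]
  [   0.3227     0.3452     1.4409]
x = (I − A)⁻¹ d = adj(I−A)·d / det(I−A), with det(I−A) = 0.66625:
  x_T = (0.7500·550 + 0.3375·275 + 0.2500·375) / 0.66625 = 599.0625 / 0.66625 ≈ 899.156
  x_M = (0.0750·550 + 0.7000·275 + 0.0250·375) / 0.66625 = 243.125 / 0.66625 ≈ 364.916
  x_I = (0.2150·550 + 0.2300·275 + 0.9600·375) / 0.66625 = 541.50 / 0.66625 ≈ 812.758

x_T = 899.156, x_M = 364.916, x_I = 812.758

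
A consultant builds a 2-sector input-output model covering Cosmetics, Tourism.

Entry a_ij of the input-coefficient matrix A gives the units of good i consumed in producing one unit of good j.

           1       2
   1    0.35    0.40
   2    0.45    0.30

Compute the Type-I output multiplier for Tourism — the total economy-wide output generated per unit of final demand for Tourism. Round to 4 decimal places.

I − A =
  [   0.65    -0.40]
  [  -0.45     0.70]
det(I−A) = (0.65)(0.70) − (-0.40)(-0.45) = 0.2750
adj(I−A) = [[0.70, 0.40], [0.45, 0.65]]
(I − A)⁻¹ = adj(I−A) / det(I−A) ≈
  [   2.54545     1.45455]
  [   1.63636     2.36364]
The output multiplier for sector j is the column-j sum of the Leontief inverse (I − A)⁻¹ = adj(I−A) / det(I−A).
Column 2 of adj(I−A): (0.40, 0.65); det(I−A) = 0.2750.
m_2 = (0.40 + 0.65) / 0.2750 = 1.05 / 0.2750 ≈ 3.8182.

m_2 = 3.8182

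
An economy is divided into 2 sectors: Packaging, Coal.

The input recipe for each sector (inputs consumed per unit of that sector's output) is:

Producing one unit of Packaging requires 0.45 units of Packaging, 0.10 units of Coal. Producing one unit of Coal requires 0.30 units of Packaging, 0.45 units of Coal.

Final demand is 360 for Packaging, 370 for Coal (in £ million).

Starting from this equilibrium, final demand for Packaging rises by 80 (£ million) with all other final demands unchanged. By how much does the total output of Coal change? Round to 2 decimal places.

I − A =
  [   0.55    -0.30]
  [  -0.10     0.55]
det(I−A) = (0.55)(0.55) − (-0.30)(-0.10) = 0.2725
adj(I−A) = [[0.55, 0.30], [0.10, 0.55]]
(I − A)⁻¹ = adj(I−A) / det(I−A) ≈
  [   2.0183     1.1009]
  [   0.3670     2.0183]
Δx = (I − A)⁻¹ Δd with Δd having +80 in the Packaging component and 0 elsewhere.
So Δx_2 = L_21 · (+80), where L_21 = adj(I−A)_21 / det(I−A) = 0.10 / 0.2725.
Δx_2 = 0.10 × (+80) / 0.2725 = 8.00 / 0.2725 ≈ 29.36.

Δx_2 = 29.36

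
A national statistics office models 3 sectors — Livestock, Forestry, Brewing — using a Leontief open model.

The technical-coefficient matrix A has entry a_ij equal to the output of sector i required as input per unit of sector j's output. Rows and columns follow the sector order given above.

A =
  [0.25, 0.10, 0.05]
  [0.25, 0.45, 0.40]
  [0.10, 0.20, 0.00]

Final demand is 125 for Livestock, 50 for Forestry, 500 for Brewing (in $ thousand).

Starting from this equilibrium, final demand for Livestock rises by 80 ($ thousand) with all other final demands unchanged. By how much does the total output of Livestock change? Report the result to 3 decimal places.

I − A =
  [   0.75    -0.10    -0.05]
  [  -0.25     0.55    -0.40]
  [  -0.10    -0.20     1.00]
Cofactors of I−A, C_ij = (−1)^(i+j)·(minor ij) (rows/columns in the sector order above):
  C_11 = (0.55)(1.00) − (-0.40)(-0.20) = 0.4700
  C_12 = −[(-0.25)(1.00) − (-0.40)(-0.10)] = 0.2900
  C_13 = (-0.25)(-0.20) − (0.55)(-0.10) = 0.1050
  C_21 = −[(-0.10)(1.00) − (-0.05)(-0.20)] = 0.1100
  C_22 = (0.75)(1.00) − (-0.05)(-0.10) = 0.7450
  C_23 = −[(0.75)(-0.20) − (-0.10)(-0.10)] = 0.1600
  C_31 = (-0.10)(-0.40) − (-0.05)(0.55) = 0.0675
  C_32 = −[(0.75)(-0.40) − (-0.05)(-0.25)] = 0.3125
  C_33 = (0.75)(0.55) − (-0.10)(-0.25) = 0.3875
det(I−A) = Σ_j (I−A)_1j·C_1j = (0.75)(0.4700) + (-0.10)(0.2900) + (-0.05)(0.1050) = 0.31825
adj(I−A) = Cᵀ =
  [ 0.4700   0.1100   0.0675]
  [ 0.2900   0.7450   0.3125]
  [ 0.1050   0.1600   0.3875]
(I − A)⁻¹ = adj(I−A) / det(I−A) ≈
  [   1.4768     0.3456     0.2121]
  [   0.9112     2.3409     0.9819]
  [   0.3299     0.5027     1.2176]
Δx = (I − A)⁻¹ Δd with Δd having +80 in the Livestock component and 0 elsewhere.
So Δx_L = L_LL · (+80), where L_LL = adj(I−A)_LL / det(I−A) = 0.4700 / 0.31825.
Δx_L = 0.4700 × (+80) / 0.31825 = 37.60 / 0.31825 ≈ 118.146.

Δx_L = 118.146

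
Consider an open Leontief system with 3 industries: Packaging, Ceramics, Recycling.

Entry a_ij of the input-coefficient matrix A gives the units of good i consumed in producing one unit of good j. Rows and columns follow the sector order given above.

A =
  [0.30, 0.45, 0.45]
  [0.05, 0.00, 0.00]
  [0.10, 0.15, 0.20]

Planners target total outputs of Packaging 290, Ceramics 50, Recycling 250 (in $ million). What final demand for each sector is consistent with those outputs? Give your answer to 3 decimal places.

I − A =
  [   0.70    -0.45    -0.45]
  [  -0.05     1.00     0.00]
  [  -0.10    -0.15     0.80]
d = (I − A) x:
  d_1 = (+0.70)·290 + (-0.45)·50 + (-0.45)·250 = 68.000
  d_2 = (-0.05)·290 + (+1.00)·50 + (+0.00)·250 = 35.500
  d_3 = (-0.10)·290 + (-0.15)·50 + (+0.80)·250 = 163.500

d_1 = 68.000, d_2 = 35.500, d_3 = 163.500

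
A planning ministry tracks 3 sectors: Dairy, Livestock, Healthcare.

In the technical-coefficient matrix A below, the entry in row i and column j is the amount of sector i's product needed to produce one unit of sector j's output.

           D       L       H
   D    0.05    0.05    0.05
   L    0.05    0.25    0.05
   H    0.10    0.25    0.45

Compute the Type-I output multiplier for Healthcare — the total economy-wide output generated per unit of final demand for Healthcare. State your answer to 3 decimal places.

m_H = 2.139

I − A =
  [   0.95    -0.05    -0.05]
  [  -0.05     0.75    -0.05]
  [  -0.10    -0.25     0.55]
Cofactors of I−A, C_ij = (−1)^(i+j)·(minor ij) (rows/columns in the sector order above):
  C_11 = (0.75)(0.55) − (-0.05)(-0.25) = 0.4000
  C_12 = −[(-0.05)(0.55) − (-0.05)(-0.10)] = 0.0325
  C_13 = (-0.05)(-0.25) − (0.75)(-0.10) = 0.0875
  C_21 = −[(-0.05)(0.55) − (-0.05)(-0.25)] = 0.0400
  C_22 = (0.95)(0.55) − (-0.05)(-0.10) = 0.5175
  C_23 = −[(0.95)(-0.25) − (-0.05)(-0.10)] = 0.2425
  C_31 = (-0.05)(-0.05) − (-0.05)(0.75) = 0.0400
  C_32 = −[(0.95)(-0.05) − (-0.05)(-0.05)] = 0.0500
  C_33 = (0.95)(0.75) − (-0.05)(-0.05) = 0.7100
det(I−A) = Σ_j (I−A)_1j·C_1j = (0.95)(0.4000) + (-0.05)(0.0325) + (-0.05)(0.0875) = 0.3740
adj(I−A) = Cᵀ =
  [ 0.4000   0.0400   0.0400]
  [ 0.0325   0.5175   0.0500]
  [ 0.0875   0.2425   0.7100]
(I − A)⁻¹ = adj(I−A) / det(I−A) ≈
  [   1.0695     0.1070     0.1070]
  [   0.0869     1.3837     0.1337]
  [   0.2340     0.6484     1.8984]
The output multiplier for sector j is the column-j sum of the Leontief inverse (I − A)⁻¹ = adj(I−A) / det(I−A).
Column H of adj(I−A): (0.0400, 0.0500, 0.7100); det(I−A) = 0.3740.
m_H = (0.0400 + 0.0500 + 0.7100) / 0.3740 = 0.80 / 0.3740 ≈ 2.139.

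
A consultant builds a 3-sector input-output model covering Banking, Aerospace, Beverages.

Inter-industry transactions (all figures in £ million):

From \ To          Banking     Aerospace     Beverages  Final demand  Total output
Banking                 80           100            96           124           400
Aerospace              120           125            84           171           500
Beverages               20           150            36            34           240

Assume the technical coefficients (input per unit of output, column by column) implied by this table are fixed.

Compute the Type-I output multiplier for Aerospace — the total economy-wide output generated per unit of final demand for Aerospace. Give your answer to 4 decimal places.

Technical coefficients a_ij = z_ij / X_j:
  a_11 = 80/400 = 0.20, a_21 = 120/400 = 0.30, a_31 = 20/400 = 0.05
  a_12 = 100/500 = 0.20, a_22 = 125/500 = 0.25, a_32 = 150/500 = 0.30
  a_13 = 96/240 = 0.40, a_23 = 84/240 = 0.35, a_33 = 36/240 = 0.15
I − A =
  [   0.80    -0.20    -0.40]
  [  -0.30     0.75    -0.35]
  [  -0.05    -0.30     0.85]
Cofactors of I−A, C_ij = (−1)^(i+j)·(minor ij) (rows/columns in the sector order above):
  C_11 = (0.75)(0.85) − (-0.35)(-0.30) = 0.5325
  C_12 = −[(-0.30)(0.85) − (-0.35)(-0.05)] = 0.2725
  C_13 = (-0.30)(-0.30) − (0.75)(-0.05) = 0.1275
  C_21 = −[(-0.20)(0.85) − (-0.40)(-0.30)] = 0.2900
  C_22 = (0.80)(0.85) − (-0.40)(-0.05) = 0.6600
  C_23 = −[(0.80)(-0.30) − (-0.20)(-0.05)] = 0.2500
  C_31 = (-0.20)(-0.35) − (-0.40)(0.75) = 0.3700
  C_32 = −[(0.80)(-0.35) − (-0.40)(-0.30)] = 0.4000
  C_33 = (0.80)(0.75) − (-0.20)(-0.30) = 0.5400
det(I−A) = Σ_j (I−A)_1j·C_1j = (0.80)(0.5325) + (-0.20)(0.2725) + (-0.40)(0.1275) = 0.3205
adj(I−A) = Cᵀ =
  [ 0.5325   0.2900   0.3700]
  [ 0.2725   0.6600   0.4000]
  [ 0.1275   0.2500   0.5400]
(I − A)⁻¹ = adj(I−A) / det(I−A) ≈
  [   1.66147     0.90484     1.15445]
  [   0.85023     2.05928     1.24805]
  [   0.39782     0.78003     1.68487]
The output multiplier for sector j is the column-j sum of the Leontief inverse (I − A)⁻¹ = adj(I−A) / det(I−A).
Column 2 of adj(I−A): (0.2900, 0.6600, 0.2500); det(I−A) = 0.3205.
m_2 = (0.2900 + 0.6600 + 0.2500) / 0.3205 = 1.20 / 0.3205 ≈ 3.7441.

m_2 = 3.7441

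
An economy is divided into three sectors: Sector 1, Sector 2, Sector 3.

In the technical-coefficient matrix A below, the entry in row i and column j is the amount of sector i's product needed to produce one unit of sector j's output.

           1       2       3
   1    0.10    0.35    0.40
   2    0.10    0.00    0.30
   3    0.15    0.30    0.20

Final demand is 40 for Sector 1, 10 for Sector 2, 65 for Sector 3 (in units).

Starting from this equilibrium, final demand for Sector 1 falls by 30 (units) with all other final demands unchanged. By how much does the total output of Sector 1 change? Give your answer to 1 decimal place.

Δx_1 = -40.7

I − A =
  [   0.90    -0.35    -0.40]
  [  -0.10     1.00    -0.30]
  [  -0.15    -0.30     0.80]
Cofactors of I−A, C_ij = (−1)^(i+j)·(minor ij) (rows/columns in the sector order above):
  C_11 = (1.00)(0.80) − (-0.30)(-0.30) = 0.7100
  C_12 = −[(-0.10)(0.80) − (-0.30)(-0.15)] = 0.1250
  C_13 = (-0.10)(-0.30) − (1.00)(-0.15) = 0.1800
  C_21 = −[(-0.35)(0.80) − (-0.40)(-0.30)] = 0.4000
  C_22 = (0.90)(0.80) − (-0.40)(-0.15) = 0.6600
  C_23 = −[(0.90)(-0.30) − (-0.35)(-0.15)] = 0.3225
  C_31 = (-0.35)(-0.30) − (-0.40)(1.00) = 0.5050
  C_32 = −[(0.90)(-0.30) − (-0.40)(-0.10)] = 0.3100
  C_33 = (0.90)(1.00) − (-0.35)(-0.10) = 0.8650
det(I−A) = Σ_j (I−A)_1j·C_1j = (0.90)(0.7100) + (-0.35)(0.1250) + (-0.40)(0.1800) = 0.52325
adj(I−A) = Cᵀ =
  [ 0.7100   0.4000   0.5050]
  [ 0.1250   0.6600   0.3100]
  [ 0.1800   0.3225   0.8650]
(I − A)⁻¹ = adj(I−A) / det(I−A) ≈
  [   1.3569     0.7645     0.9651]
  [   0.2389     1.2613     0.5925]
  [   0.3440     0.6163     1.6531]
Δx = (I − A)⁻¹ Δd with Δd having -30 in the Sector 1 component and 0 elsewhere.
So Δx_1 = L_11 · (-30), where L_11 = adj(I−A)_11 / det(I−A) = 0.7100 / 0.52325.
Δx_1 = 0.7100 × (-30) / 0.52325 = -21.30 / 0.52325 ≈ -40.7.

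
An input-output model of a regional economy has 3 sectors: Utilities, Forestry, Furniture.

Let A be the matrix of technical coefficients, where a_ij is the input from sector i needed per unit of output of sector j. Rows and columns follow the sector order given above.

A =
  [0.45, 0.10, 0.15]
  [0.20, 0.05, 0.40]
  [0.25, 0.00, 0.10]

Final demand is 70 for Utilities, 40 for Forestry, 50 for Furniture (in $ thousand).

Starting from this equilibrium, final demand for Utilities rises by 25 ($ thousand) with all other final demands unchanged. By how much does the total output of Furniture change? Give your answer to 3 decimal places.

I − A =
  [   0.55    -0.10    -0.15]
  [  -0.20     0.95    -0.40]
  [  -0.25     0.00     0.90]
Cofactors of I−A, C_ij = (−1)^(i+j)·(minor ij) (rows/columns in the sector order above):
  C_11 = (0.95)(0.90) − (-0.40)(0.00) = 0.8550
  C_12 = −[(-0.20)(0.90) − (-0.40)(-0.25)] = 0.2800
  C_13 = (-0.20)(0.00) − (0.95)(-0.25) = 0.2375
  C_21 = −[(-0.10)(0.90) − (-0.15)(0.00)] = 0.0900
  C_22 = (0.55)(0.90) − (-0.15)(-0.25) = 0.4575
  C_23 = −[(0.55)(0.00) − (-0.10)(-0.25)] = 0.0250
  C_31 = (-0.10)(-0.40) − (-0.15)(0.95) = 0.1825
  C_32 = −[(0.55)(-0.40) − (-0.15)(-0.20)] = 0.2500
  C_33 = (0.55)(0.95) − (-0.10)(-0.20) = 0.5025
det(I−A) = Σ_j (I−A)_1j·C_1j = (0.55)(0.8550) + (-0.10)(0.2800) + (-0.15)(0.2375) = 0.406625
adj(I−A) = Cᵀ =
  [ 0.8550   0.0900   0.1825]
  [ 0.2800   0.4575   0.2500]
  [ 0.2375   0.0250   0.5025]
(I − A)⁻¹ = adj(I−A) / det(I−A) ≈
  [   2.1027     0.2213     0.4488]
  [   0.6886     1.1251     0.6148]
  [   0.5841     0.0615     1.2358]
Δx = (I − A)⁻¹ Δd with Δd having +25 in the Utilities component and 0 elsewhere.
So Δx_3 = L_31 · (+25), where L_31 = adj(I−A)_31 / det(I−A) = 0.2375 / 0.406625.
Δx_3 = 0.2375 × (+25) / 0.406625 = 5.9375 / 0.406625 ≈ 14.602.

Δx_3 = 14.602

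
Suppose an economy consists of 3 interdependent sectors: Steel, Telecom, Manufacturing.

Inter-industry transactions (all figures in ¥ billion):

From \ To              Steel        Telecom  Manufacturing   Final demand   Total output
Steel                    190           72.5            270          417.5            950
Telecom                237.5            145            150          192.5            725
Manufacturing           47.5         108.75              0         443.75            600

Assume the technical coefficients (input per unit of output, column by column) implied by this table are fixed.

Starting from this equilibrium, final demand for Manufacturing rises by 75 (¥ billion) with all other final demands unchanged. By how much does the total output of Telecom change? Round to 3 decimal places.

Δx_2 = 42.701

Technical coefficients a_ij = z_ij / X_j:
  a_11 = 190/950 = 0.20, a_21 = 237.5/950 = 0.25, a_31 = 47.5/950 = 0.05
  a_12 = 72.5/725 = 0.10, a_22 = 145/725 = 0.20, a_32 = 108.75/725 = 0.15
  a_13 = 270/600 = 0.45, a_23 = 150/600 = 0.25, a_33 = 0/600 = 0.00
I − A =
  [   0.80    -0.10    -0.45]
  [  -0.25     0.80    -0.25]
  [  -0.05    -0.15     1.00]
Cofactors of I−A, C_ij = (−1)^(i+j)·(minor ij) (rows/columns in the sector order above):
  C_11 = (0.80)(1.00) − (-0.25)(-0.15) = 0.7625
  C_12 = −[(-0.25)(1.00) − (-0.25)(-0.05)] = 0.2625
  C_13 = (-0.25)(-0.15) − (0.80)(-0.05) = 0.0775
  C_21 = −[(-0.10)(1.00) − (-0.45)(-0.15)] = 0.1675
  C_22 = (0.80)(1.00) − (-0.45)(-0.05) = 0.7775
  C_23 = −[(0.80)(-0.15) − (-0.10)(-0.05)] = 0.1250
  C_31 = (-0.10)(-0.25) − (-0.45)(0.80) = 0.3850
  C_32 = −[(0.80)(-0.25) − (-0.45)(-0.25)] = 0.3125
  C_33 = (0.80)(0.80) − (-0.10)(-0.25) = 0.6150
det(I−A) = Σ_j (I−A)_1j·C_1j = (0.80)(0.7625) + (-0.10)(0.2625) + (-0.45)(0.0775) = 0.548875
adj(I−A) = Cᵀ =
  [ 0.7625   0.1675   0.3850]
  [ 0.2625   0.7775   0.3125]
  [ 0.0775   0.1250   0.6150]
(I − A)⁻¹ = adj(I−A) / det(I−A) ≈
  [   1.3892     0.3052     0.7014]
  [   0.4783     1.4165     0.5693]
  [   0.1412     0.2277     1.1205]
Δx = (I − A)⁻¹ Δd with Δd having +75 in the Manufacturing component and 0 elsewhere.
So Δx_2 = L_23 · (+75), where L_23 = adj(I−A)_23 / det(I−A) = 0.3125 / 0.548875.
Δx_2 = 0.3125 × (+75) / 0.548875 = 23.4375 / 0.548875 ≈ 42.701.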